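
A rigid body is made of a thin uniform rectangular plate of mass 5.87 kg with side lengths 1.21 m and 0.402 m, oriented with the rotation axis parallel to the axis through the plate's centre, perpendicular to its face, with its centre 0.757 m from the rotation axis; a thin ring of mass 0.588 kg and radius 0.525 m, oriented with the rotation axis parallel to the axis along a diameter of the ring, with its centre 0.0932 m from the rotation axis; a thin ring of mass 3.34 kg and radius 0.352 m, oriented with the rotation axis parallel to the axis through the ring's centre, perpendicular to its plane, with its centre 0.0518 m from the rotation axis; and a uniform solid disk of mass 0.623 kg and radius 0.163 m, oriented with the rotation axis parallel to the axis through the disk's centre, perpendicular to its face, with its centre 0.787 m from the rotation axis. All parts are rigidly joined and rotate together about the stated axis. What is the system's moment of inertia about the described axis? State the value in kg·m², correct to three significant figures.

5.06

Rectangular plate: I_cm = (1/12)M(a²+b²) = (1/12)(5.87)[(1.21)² + (0.402)²] = 0.79524 kg·m²; centre at d = 0.757 m, so I = I_cm + Md² gives I = 0.79524 + (5.87)(0.757)² = 4.159 kg·m².
Thin ring: I_cm = (1/2)MR² = (1/2)(0.588)(0.525)² = 0.081034 kg·m²; centre at d = 0.0932 m, so I = I_cm + Md² gives I = 0.081034 + (0.588)(0.0932)² = 0.086141 kg·m².
Thin ring: I_cm = MR² = (3.34)(0.352)² = 0.41384 kg·m²; centre at d = 0.0518 m, so I = I_cm + Md² gives I = 0.41384 + (3.34)(0.0518)² = 0.4228 kg·m².
Solid disk: I_cm = (1/2)MR² = (1/2)(0.623)(0.163)² = 0.0082762 kg·m²; centre at d = 0.787 m, so I = I_cm + Md² gives I = 0.0082762 + (0.623)(0.787)² = 0.39414 kg·m².
Total I = 4.159 + 0.086141 + 0.4228 + 0.39414 = 5.0621 kg·m².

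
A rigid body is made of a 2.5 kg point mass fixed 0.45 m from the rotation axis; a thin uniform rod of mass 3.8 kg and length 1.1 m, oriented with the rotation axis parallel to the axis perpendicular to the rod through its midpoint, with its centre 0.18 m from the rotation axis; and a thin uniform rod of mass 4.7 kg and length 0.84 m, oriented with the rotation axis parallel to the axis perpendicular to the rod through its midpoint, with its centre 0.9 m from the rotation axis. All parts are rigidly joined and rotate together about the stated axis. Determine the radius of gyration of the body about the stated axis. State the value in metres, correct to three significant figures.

0.681

Point mass: I_cm = 0; centre at d = 0.45 m, so the parallel axis theorem gives I = 0 + (2.5)(0.45)² = 0.50625 kg·m².
Thin rod: I_cm = (1/12)ML² = (1/12)(3.8)(1.1)² = 0.38317 kg·m²; centre at d = 0.18 m, so the parallel axis theorem gives I = 0.38317 + (3.8)(0.18)² = 0.50629 kg·m².
Thin rod: I_cm = (1/12)ML² = (1/12)(4.7)(0.84)² = 0.27636 kg·m²; centre at d = 0.9 m, so the parallel axis theorem gives I = 0.27636 + (4.7)(0.9)² = 4.0834 kg·m².
Total I = 5.0959 kg·m²; total mass M = 11 kg.
k = √(I/M) = √(5.0959/11) = 0.68063 m.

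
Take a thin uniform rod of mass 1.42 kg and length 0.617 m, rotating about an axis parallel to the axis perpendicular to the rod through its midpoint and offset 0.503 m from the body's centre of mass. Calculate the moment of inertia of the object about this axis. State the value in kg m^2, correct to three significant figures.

I_cm = (1/12)ML² = (1/12)(1.42)(0.617)² = 0.045048 kg m^2; centre at d = 0.503 m, so I = I_cm + Md² gives I = 0.045048 + (1.42)(0.503)² = 0.40432 kg m^2.

0.404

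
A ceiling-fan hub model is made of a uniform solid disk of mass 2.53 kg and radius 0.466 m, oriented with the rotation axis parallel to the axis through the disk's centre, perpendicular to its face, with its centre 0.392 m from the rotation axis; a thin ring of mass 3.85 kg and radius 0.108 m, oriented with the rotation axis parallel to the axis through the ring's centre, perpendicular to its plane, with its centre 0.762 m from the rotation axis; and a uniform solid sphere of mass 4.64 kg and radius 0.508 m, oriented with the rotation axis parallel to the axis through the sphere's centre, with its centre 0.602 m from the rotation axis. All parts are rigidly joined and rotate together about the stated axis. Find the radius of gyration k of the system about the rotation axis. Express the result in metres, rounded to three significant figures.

Solid disk: I_cm = (1/2)MR² = (1/2)(2.53)(0.466)² = 0.2747 kg m²; centre at d = 0.392 m, so the parallel axis theorem gives I = 0.2747 + (2.53)(0.392)² = 0.66347 kg m².
Thin ring: I_cm = MR² = (3.85)(0.108)² = 0.044906 kg m²; centre at d = 0.762 m, so the parallel axis theorem gives I = 0.044906 + (3.85)(0.762)² = 2.2804 kg m².
Solid sphere: I_cm = (2/5)MR² = (2/5)(4.64)(0.508)² = 0.47897 kg m²; centre at d = 0.602 m, so the parallel axis theorem gives I = 0.47897 + (4.64)(0.602)² = 2.1605 kg m².
Total I = 5.1044 kg m²; total mass M = 11.02 kg.
k = √(I/M) = √(5.1044/11.02) = 0.68058 m.

0.681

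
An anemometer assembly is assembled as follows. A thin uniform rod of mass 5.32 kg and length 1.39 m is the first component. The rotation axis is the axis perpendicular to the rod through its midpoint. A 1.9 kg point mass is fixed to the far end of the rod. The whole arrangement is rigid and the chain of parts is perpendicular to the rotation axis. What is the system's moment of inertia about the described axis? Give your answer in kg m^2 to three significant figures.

Thin rod: I_cm = (1/12)ML² = (1/12)(5.32)(1.39)² = 0.85656 kg m^2; axis through the centre, so I = 0.85656 kg m^2.
Point mass: I_cm = 0; centre at d = 0.695 m, so I = I_cm + Md² gives I = 0 + (1.9)(0.695)² = 0.91775 kg m^2.
Total I = 0.85656 + 0.91775 = 1.7743 kg m^2.

1.77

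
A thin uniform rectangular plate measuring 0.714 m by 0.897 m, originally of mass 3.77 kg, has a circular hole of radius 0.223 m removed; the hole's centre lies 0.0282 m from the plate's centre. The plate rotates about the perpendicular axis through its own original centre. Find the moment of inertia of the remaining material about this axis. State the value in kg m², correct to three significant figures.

0.389

Unpierced body about its centre: I₀ = (1/12)M(a²+b²) = (1/12)(3.77)[(0.714)² + (0.897)²] = 0.41294 kg m².
The removed disk has mass m = M·πr²/(ab) = (3.77)·π(0.223)²/(0.714·0.897) = 0.91962 kg (same uniform areal density).
Its moment of inertia about the rotation axis (parallel-axis theorem): I_hole = (1/2)mr² + md² = (1/2)(0.91962)(0.223)² + (0.91962)(0.0282)² = 0.023597 kg m².
Treating the hole as negative mass, I = I₀ − I_hole = 0.41294 − 0.023597 = 0.38934 kg m².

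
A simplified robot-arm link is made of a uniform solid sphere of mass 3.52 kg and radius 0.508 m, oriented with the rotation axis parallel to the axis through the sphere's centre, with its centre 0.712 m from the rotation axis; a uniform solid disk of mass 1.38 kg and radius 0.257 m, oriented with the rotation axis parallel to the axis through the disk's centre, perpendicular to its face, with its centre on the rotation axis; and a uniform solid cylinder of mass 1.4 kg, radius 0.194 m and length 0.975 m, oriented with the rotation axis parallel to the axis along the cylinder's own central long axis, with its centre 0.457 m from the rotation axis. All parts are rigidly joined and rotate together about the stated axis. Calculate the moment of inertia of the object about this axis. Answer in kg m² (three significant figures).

2.51

Solid sphere: I_cm = (2/5)MR² = (2/5)(3.52)(0.508)² = 0.36335 kg m²; centre at d = 0.712 m, so I = I_cm + Md² gives I = 0.36335 + (3.52)(0.712)² = 2.1478 kg m².
Solid disk: I_cm = (1/2)MR² = (1/2)(1.38)(0.257)² = 0.045574 kg m²; axis through the centre, so I = 0.045574 kg m².
Solid cylinder: I_cm = (1/2)MR² = (1/2)(1.4)(0.194)² = 0.026345 kg m²; centre at d = 0.457 m, so I = I_cm + Md² gives I = 0.026345 + (1.4)(0.457)² = 0.31873 kg m².
Total I = 2.1478 + 0.045574 + 0.31873 = 2.5121 kg m².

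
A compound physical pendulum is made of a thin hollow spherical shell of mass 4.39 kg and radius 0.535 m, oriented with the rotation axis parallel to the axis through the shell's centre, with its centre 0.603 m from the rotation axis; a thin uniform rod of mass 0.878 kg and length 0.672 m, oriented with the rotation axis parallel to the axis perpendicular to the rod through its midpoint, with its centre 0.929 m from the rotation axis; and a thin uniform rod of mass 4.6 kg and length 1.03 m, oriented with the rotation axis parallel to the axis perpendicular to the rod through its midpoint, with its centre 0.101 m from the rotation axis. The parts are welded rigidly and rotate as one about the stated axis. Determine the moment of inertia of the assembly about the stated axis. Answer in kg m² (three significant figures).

3.68

Spherical shell: I_cm = (2/3)MR² = (2/3)(4.39)(0.535)² = 0.83769 kg m²; centre at d = 0.603 m, so the parallel axis theorem gives I = 0.83769 + (4.39)(0.603)² = 2.4339 kg m².
Thin rod: I_cm = (1/12)ML² = (1/12)(0.878)(0.672)² = 0.033041 kg m²; centre at d = 0.929 m, so the parallel axis theorem gives I = 0.033041 + (0.878)(0.929)² = 0.79079 kg m².
Thin rod: I_cm = (1/12)ML² = (1/12)(4.6)(1.03)² = 0.40668 kg m²; centre at d = 0.101 m, so the parallel axis theorem gives I = 0.40668 + (4.6)(0.101)² = 0.4536 kg m².
Total I = 2.4339 + 0.79079 + 0.4536 = 3.6783 kg m².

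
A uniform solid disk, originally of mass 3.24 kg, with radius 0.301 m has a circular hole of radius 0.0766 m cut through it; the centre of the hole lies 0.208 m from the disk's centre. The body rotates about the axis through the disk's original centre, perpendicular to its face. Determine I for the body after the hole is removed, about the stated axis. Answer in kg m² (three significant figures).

Unpierced body about its centre: I₀ = (1/2)MR² = (1/2)(3.24)(0.301)² = 0.14677 kg m².
The removed disk has mass m = M·(r/R)² = (3.24)(0.0766/0.301)² = 0.20983 kg (same uniform areal density).
Its moment of inertia about the rotation axis (parallel-axis theorem): I_hole = (1/2)mr² + md² = (1/2)(0.20983)(0.0766)² + (0.20983)(0.208)² = 0.0096937 kg m².
Treating the hole as negative mass, I = I₀ − I_hole = 0.14677 − 0.0096937 = 0.13708 kg m².

0.137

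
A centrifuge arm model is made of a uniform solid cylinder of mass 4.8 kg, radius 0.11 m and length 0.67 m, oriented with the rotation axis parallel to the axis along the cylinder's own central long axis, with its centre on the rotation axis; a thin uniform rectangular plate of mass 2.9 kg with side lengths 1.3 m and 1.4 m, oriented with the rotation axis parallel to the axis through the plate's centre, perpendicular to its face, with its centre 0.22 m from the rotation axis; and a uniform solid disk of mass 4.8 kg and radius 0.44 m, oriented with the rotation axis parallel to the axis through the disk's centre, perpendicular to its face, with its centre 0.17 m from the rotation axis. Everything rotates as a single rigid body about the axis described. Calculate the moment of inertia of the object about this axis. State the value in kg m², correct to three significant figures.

1.65

Solid cylinder: I_cm = (1/2)MR² = (1/2)(4.8)(0.11)² = 0.02904 kg m²; axis through the centre, so I = 0.02904 kg m².
Rectangular plate: I_cm = (1/12)M(a²+b²) = (1/12)(2.9)[(1.3)² + (1.4)²] = 0.88208 kg m²; centre at d = 0.22 m, so the parallel axis theorem gives I = 0.88208 + (2.9)(0.22)² = 1.0224 kg m².
Solid disk: I_cm = (1/2)MR² = (1/2)(4.8)(0.44)² = 0.46464 kg m²; centre at d = 0.17 m, so the parallel axis theorem gives I = 0.46464 + (4.8)(0.17)² = 0.60336 kg m².
Total I = 0.02904 + 1.0224 + 0.60336 = 1.6548 kg m².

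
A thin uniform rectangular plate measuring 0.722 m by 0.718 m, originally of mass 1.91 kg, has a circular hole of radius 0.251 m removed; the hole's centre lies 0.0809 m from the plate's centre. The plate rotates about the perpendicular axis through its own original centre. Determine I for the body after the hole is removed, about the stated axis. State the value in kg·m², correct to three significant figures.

0.137

Unpierced body about its centre: I₀ = (1/12)M(a²+b²) = (1/12)(1.91)[(0.722)² + (0.718)²] = 0.16503 kg·m².
The removed disk has mass m = M·πr²/(ab) = (1.91)·π(0.251)²/(0.722·0.718) = 0.72924 kg (same uniform areal density).
Its moment of inertia about the rotation axis (parallel-axis theorem): I_hole = (1/2)mr² + md² = (1/2)(0.72924)(0.251)² + (0.72924)(0.0809)² = 0.027744 kg·m².
Treating the hole as negative mass, I = I₀ − I_hole = 0.16503 − 0.027744 = 0.13728 kg·m².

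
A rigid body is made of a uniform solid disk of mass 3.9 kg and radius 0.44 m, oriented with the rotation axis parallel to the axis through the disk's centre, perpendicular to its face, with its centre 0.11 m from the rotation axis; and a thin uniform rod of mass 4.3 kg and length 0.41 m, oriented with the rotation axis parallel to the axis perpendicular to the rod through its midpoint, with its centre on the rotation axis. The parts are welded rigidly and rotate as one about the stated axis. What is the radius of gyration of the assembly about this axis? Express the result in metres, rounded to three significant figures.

Solid disk: I_cm = (1/2)MR² = (1/2)(3.9)(0.44)² = 0.37752 kg·m²; centre at d = 0.11 m, so I = I_cm + Md² gives I = 0.37752 + (3.9)(0.11)² = 0.42471 kg·m².
Thin rod: I_cm = (1/12)ML² = (1/12)(4.3)(0.41)² = 0.060236 kg·m²; axis through the centre, so I = 0.060236 kg·m².
Total I = 0.48495 kg·m²; total mass M = 8.2 kg.
k = √(I/M) = √(0.48495/8.2) = 0.24319 m.

0.243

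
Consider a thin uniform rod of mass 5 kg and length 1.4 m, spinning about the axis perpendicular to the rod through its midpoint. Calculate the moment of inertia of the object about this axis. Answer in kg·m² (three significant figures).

0.817

I_cm = (1/12)ML² = (1/12)(5)(1.4)² = 0.81667 kg·m²; axis through the centre, so I = 0.81667 kg·m².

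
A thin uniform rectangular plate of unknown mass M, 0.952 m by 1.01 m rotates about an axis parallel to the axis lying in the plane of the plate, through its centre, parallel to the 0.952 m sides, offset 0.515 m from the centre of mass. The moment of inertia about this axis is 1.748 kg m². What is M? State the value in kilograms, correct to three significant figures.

I = I_cm + Md² = (1/12)Mb² + Md² = M·[0.0833333·(1.01)² + (0.515)²] = M·0.35023.
So M = 1.748 / 0.35023 = 4.991 kg.

4.99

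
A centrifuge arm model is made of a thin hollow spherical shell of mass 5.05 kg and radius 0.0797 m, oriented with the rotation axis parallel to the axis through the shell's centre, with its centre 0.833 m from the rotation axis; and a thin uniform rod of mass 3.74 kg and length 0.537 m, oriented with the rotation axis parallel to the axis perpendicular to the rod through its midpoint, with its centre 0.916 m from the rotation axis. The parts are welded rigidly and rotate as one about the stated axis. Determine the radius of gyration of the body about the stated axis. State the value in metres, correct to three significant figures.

Spherical shell: I_cm = (2/3)MR² = (2/3)(5.05)(0.0797)² = 0.021385 kg·m²; centre at d = 0.833 m, so the parallel axis theorem gives I = 0.021385 + (5.05)(0.833)² = 3.5255 kg·m².
Thin rod: I_cm = (1/12)ML² = (1/12)(3.74)(0.537)² = 0.089875 kg·m²; centre at d = 0.916 m, so the parallel axis theorem gives I = 0.089875 + (3.74)(0.916)² = 3.2279 kg·m².
Total I = 6.7535 kg·m²; total mass M = 8.79 kg.
k = √(I/M) = √(6.7535/8.79) = 0.87653 m.

0.877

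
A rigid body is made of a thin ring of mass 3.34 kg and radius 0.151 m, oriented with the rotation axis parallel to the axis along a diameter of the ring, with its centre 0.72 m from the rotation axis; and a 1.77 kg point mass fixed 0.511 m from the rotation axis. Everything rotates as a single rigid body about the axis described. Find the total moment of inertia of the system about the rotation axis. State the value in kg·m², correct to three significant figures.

2.23

Thin ring: I_cm = (1/2)MR² = (1/2)(3.34)(0.151)² = 0.038078 kg·m²; centre at d = 0.72 m, so the parallel axis theorem gives I = 0.038078 + (3.34)(0.72)² = 1.7695 kg·m².
Point mass: I_cm = 0; centre at d = 0.511 m, so the parallel axis theorem gives I = 0 + (1.77)(0.511)² = 0.46218 kg·m².
Total I = 1.7695 + 0.46218 = 2.2317 kg·m².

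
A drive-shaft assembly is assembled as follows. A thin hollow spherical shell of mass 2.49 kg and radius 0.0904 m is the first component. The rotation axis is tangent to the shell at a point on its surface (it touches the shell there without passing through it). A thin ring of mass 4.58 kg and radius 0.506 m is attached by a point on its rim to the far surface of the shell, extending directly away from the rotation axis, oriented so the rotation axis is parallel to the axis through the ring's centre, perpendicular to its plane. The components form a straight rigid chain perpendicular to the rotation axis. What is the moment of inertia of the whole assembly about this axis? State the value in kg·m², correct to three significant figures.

Spherical shell: I_cm = (2/3)MR² = (2/3)(2.49)(0.0904)² = 0.013566 kg·m²; centre at d = 0.0904 m, so I = I_cm + Md² gives I = 0.013566 + (2.49)(0.0904)² = 0.033914 kg·m².
Thin ring: I_cm = MR² = (4.58)(0.506)² = 1.1726 kg·m²; centre at d = 0.0904 + 0.0904 + 0.506 = 0.6868 m, so I = I_cm + Md² gives I = 1.1726 + (4.58)(0.6868)² = 3.333 kg·m².
Total I = 0.033914 + 3.333 = 3.3669 kg·m².

3.37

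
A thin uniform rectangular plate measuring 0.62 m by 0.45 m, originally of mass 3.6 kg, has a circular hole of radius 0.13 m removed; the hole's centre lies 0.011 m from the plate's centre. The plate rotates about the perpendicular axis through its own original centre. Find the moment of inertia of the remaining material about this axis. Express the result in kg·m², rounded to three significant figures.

0.170

Unpierced body about its centre: I₀ = (1/12)M(a²+b²) = (1/12)(3.6)[(0.62)² + (0.45)²] = 0.17607 kg·m².
The removed disk has mass m = M·πr²/(ab) = (3.6)·π(0.13)²/(0.62·0.45) = 0.68507 kg (same uniform areal density).
Its moment of inertia about the rotation axis (parallel-axis theorem): I_hole = (1/2)mr² + md² = (1/2)(0.68507)(0.13)² + (0.68507)(0.011)² = 0.0058717 kg·m².
Treating the hole as negative mass, I = I₀ − I_hole = 0.17607 − 0.0058717 = 0.1702 kg·m².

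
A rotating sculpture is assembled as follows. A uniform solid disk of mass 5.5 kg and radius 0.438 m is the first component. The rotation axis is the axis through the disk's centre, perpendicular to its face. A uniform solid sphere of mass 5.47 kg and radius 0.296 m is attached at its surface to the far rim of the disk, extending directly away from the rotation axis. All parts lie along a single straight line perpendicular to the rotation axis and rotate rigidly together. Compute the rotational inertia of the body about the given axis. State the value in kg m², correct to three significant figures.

Solid disk: I_cm = (1/2)MR² = (1/2)(5.5)(0.438)² = 0.52757 kg m²; axis through the centre, so I = 0.52757 kg m².
Solid sphere: I_cm = (2/5)MR² = (2/5)(5.47)(0.296)² = 0.1917 kg m²; centre at d = 0.438 + 0.296 = 0.734 m, so I = I_cm + Md² gives I = 0.1917 + (5.47)(0.734)² = 3.1387 kg m².
Total I = 0.52757 + 3.1387 = 3.6663 kg m².

3.67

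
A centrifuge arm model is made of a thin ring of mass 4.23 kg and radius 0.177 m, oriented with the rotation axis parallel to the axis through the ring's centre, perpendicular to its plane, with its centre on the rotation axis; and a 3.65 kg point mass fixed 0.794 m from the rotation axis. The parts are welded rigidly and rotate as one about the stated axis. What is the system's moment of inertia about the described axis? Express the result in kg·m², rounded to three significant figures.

Thin ring: I_cm = MR² = (4.23)(0.177)² = 0.13252 kg·m²; axis through the centre, so I = 0.13252 kg·m².
Point mass: I_cm = 0; centre at d = 0.794 m, so the parallel axis theorem gives I = 0 + (3.65)(0.794)² = 2.3011 kg·m².
Total I = 0.13252 + 2.3011 = 2.4336 kg·m².

2.43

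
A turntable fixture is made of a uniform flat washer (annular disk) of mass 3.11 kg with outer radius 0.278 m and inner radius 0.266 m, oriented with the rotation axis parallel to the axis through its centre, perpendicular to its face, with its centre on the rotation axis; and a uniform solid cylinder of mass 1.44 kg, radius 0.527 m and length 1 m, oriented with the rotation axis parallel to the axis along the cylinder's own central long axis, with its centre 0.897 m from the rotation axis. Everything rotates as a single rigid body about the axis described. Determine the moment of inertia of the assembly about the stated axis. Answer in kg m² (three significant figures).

Annular disk: I_cm = (1/2)M(R²+r²) = (1/2)(3.11)[(0.278)² + (0.266)²] = 0.2302 kg m²; axis through the centre, so I = 0.2302 kg m².
Solid cylinder: I_cm = (1/2)MR² = (1/2)(1.44)(0.527)² = 0.19996 kg m²; centre at d = 0.897 m, so the parallel axis theorem gives I = 0.19996 + (1.44)(0.897)² = 1.3586 kg m².
Total I = 0.2302 + 1.3586 = 1.5888 kg m².

1.59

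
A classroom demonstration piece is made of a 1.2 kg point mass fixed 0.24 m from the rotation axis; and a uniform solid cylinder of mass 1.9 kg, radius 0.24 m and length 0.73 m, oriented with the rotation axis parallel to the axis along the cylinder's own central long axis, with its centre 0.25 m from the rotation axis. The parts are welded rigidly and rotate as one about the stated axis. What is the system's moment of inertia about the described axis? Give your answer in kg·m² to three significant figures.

0.243

Point mass: I_cm = 0; centre at d = 0.24 m, so I = I_cm + Md² gives I = 0 + (1.2)(0.24)² = 0.06912 kg·m².
Solid cylinder: I_cm = (1/2)MR² = (1/2)(1.9)(0.24)² = 0.05472 kg·m²; centre at d = 0.25 m, so I = I_cm + Md² gives I = 0.05472 + (1.9)(0.25)² = 0.17347 kg·m².
Total I = 0.06912 + 0.17347 = 0.24259 kg·m².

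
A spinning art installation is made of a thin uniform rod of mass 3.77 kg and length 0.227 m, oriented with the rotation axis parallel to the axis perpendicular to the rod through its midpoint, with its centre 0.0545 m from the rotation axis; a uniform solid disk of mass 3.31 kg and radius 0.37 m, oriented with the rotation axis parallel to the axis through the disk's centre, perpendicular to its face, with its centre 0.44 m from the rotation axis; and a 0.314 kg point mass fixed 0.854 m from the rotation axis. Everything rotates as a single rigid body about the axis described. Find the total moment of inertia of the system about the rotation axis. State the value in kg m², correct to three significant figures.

Thin rod: I_cm = (1/12)ML² = (1/12)(3.77)(0.227)² = 0.016189 kg m²; centre at d = 0.0545 m, so the parallel axis theorem gives I = 0.016189 + (3.77)(0.0545)² = 0.027387 kg m².
Solid disk: I_cm = (1/2)MR² = (1/2)(3.31)(0.37)² = 0.22657 kg m²; centre at d = 0.44 m, so the parallel axis theorem gives I = 0.22657 + (3.31)(0.44)² = 0.86739 kg m².
Point mass: I_cm = 0; centre at d = 0.854 m, so the parallel axis theorem gives I = 0 + (0.314)(0.854)² = 0.22901 kg m².
Total I = 0.027387 + 0.86739 + 0.22901 = 1.1238 kg m².

1.12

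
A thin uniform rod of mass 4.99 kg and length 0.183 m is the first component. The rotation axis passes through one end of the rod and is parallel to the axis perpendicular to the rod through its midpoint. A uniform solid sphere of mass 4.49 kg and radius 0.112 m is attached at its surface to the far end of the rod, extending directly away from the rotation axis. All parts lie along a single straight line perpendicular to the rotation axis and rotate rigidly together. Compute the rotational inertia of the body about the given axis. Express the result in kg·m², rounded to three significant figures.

Thin rod: I_cm = (1/12)ML² = (1/12)(4.99)(0.183)² = 0.013926 kg·m²; centre at d = 0.0915 m, so the parallel axis theorem gives I = 0.013926 + (4.99)(0.0915)² = 0.055703 kg·m².
Solid sphere: I_cm = (2/5)MR² = (2/5)(4.49)(0.112)² = 0.022529 kg·m²; centre at d = 0.0915 + 0.0915 + 0.112 = 0.295 m, so the parallel axis theorem gives I = 0.022529 + (4.49)(0.295)² = 0.41327 kg·m².
Total I = 0.055703 + 0.41327 = 0.46897 kg·m².

0.469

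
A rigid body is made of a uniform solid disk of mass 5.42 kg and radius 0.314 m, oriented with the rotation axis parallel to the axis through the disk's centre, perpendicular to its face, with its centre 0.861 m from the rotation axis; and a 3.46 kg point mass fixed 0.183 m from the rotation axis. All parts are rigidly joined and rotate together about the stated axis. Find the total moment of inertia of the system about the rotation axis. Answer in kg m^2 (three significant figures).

Solid disk: I_cm = (1/2)MR² = (1/2)(5.42)(0.314)² = 0.2672 kg m^2; centre at d = 0.861 m, so I = I_cm + Md² gives I = 0.2672 + (5.42)(0.861)² = 4.2852 kg m^2.
Point mass: I_cm = 0; centre at d = 0.183 m, so I = I_cm + Md² gives I = 0 + (3.46)(0.183)² = 0.11587 kg m^2.
Total I = 4.2852 + 0.11587 = 4.401 kg m^2.

4.40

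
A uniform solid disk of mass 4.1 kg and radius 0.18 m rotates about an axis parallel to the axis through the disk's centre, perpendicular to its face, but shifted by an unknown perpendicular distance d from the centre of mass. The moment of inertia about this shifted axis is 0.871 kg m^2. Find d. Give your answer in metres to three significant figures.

About the centre-of-mass axis, I_cm = (1/2)MR² = (1/2)(4.1)(0.18)² = 0.06642 kg m^2.
Parallel axis theorem: I = I_cm + Md², so Md² = 0.871 − 0.06642 = 0.80458 kg m^2.
d = √(0.80458 / 4.1) = 0.44299 m.

0.443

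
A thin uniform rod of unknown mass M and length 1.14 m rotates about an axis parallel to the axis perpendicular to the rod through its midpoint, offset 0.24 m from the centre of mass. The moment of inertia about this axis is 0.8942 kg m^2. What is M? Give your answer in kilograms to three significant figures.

5.39

I = I_cm + Md² = (1/12)ML² + Md² = M·[0.0833333·(1.14)² + (0.24)²] = M·0.1659.
So M = 0.8942 / 0.1659 = 5.39 kg.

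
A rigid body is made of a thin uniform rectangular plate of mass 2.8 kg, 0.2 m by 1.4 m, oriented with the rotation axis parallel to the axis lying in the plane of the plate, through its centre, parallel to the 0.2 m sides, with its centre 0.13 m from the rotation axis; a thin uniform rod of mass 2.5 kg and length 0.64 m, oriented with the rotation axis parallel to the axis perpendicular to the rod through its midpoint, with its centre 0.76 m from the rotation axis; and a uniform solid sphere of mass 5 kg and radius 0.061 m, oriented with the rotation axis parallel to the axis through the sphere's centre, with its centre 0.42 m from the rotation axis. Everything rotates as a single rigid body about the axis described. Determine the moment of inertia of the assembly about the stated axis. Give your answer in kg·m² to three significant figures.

Rectangular plate: I_cm = (1/12)Mb² = (1/12)(2.8)(1.4)² = 0.45733 kg·m²; centre at d = 0.13 m, so the parallel axis theorem gives I = 0.45733 + (2.8)(0.13)² = 0.50465 kg·m².
Thin rod: I_cm = (1/12)ML² = (1/12)(2.5)(0.64)² = 0.085333 kg·m²; centre at d = 0.76 m, so the parallel axis theorem gives I = 0.085333 + (2.5)(0.76)² = 1.5293 kg·m².
Solid sphere: I_cm = (2/5)MR² = (2/5)(5)(0.061)² = 0.007442 kg·m²; centre at d = 0.42 m, so the parallel axis theorem gives I = 0.007442 + (5)(0.42)² = 0.88944 kg·m².
Total I = 0.50465 + 1.5293 + 0.88944 = 2.9234 kg·m².

2.92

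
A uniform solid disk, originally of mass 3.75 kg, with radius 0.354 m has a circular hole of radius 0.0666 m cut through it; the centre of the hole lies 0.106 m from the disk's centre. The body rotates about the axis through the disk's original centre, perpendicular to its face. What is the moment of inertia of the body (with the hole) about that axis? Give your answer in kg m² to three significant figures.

0.233

Unpierced body about its centre: I₀ = (1/2)MR² = (1/2)(3.75)(0.354)² = 0.23497 kg m².
The removed disk has mass m = M·(r/R)² = (3.75)(0.0666/0.354)² = 0.13273 kg (same uniform areal density).
Its moment of inertia about the rotation axis (parallel-axis theorem): I_hole = (1/2)mr² + md² = (1/2)(0.13273)(0.0666)² + (0.13273)(0.106)² = 0.0017857 kg m².
Treating the hole as negative mass, I = I₀ − I_hole = 0.23497 − 0.0017857 = 0.23318 kg m².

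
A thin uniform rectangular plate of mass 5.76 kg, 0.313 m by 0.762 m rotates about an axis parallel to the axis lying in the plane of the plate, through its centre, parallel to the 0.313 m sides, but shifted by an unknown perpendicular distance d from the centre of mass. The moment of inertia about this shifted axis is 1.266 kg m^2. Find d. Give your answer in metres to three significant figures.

0.414

About the centre-of-mass axis, I_cm = (1/12)Mb² = (1/12)(5.76)(0.762)² = 0.27871 kg m^2.
Parallel axis theorem: I = I_cm + Md², so Md² = 1.266 − 0.27871 = 0.98729 kg m^2.
d = √(0.98729 / 5.76) = 0.41401 m.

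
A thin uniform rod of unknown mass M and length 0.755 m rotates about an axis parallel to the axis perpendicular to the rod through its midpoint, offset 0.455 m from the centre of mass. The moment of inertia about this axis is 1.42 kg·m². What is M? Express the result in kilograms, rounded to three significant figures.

5.58

I = I_cm + Md² = (1/12)ML² + Md² = M·[0.0833333·(0.755)² + (0.455)²] = M·0.25453.
So M = 1.42 / 0.25453 = 5.579 kg.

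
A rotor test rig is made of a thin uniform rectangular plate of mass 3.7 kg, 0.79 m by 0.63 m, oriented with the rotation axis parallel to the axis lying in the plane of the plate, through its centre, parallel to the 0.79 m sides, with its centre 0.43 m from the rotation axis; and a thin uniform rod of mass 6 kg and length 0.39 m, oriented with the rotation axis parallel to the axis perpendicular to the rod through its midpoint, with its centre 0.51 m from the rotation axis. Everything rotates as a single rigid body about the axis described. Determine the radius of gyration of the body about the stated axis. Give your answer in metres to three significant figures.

0.502

Rectangular plate: I_cm = (1/12)Mb² = (1/12)(3.7)(0.63)² = 0.12238 kg m^2; centre at d = 0.43 m, so the parallel axis theorem gives I = 0.12238 + (3.7)(0.43)² = 0.80651 kg m^2.
Thin rod: I_cm = (1/12)ML² = (1/12)(6)(0.39)² = 0.07605 kg m^2; centre at d = 0.51 m, so the parallel axis theorem gives I = 0.07605 + (6)(0.51)² = 1.6366 kg m^2.
Total I = 2.4432 kg m^2; total mass M = 9.7 kg.
k = √(I/M) = √(2.4432/9.7) = 0.50187 m.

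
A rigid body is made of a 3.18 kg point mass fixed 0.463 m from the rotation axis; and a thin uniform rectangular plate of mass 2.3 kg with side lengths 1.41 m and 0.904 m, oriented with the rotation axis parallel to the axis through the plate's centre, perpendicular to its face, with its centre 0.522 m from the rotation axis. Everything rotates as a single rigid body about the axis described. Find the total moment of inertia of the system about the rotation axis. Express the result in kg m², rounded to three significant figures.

Point mass: I_cm = 0; centre at d = 0.463 m, so the parallel axis theorem gives I = 0 + (3.18)(0.463)² = 0.68169 kg m².
Rectangular plate: I_cm = (1/12)M(a²+b²) = (1/12)(2.3)[(1.41)² + (0.904)²] = 0.53769 kg m²; centre at d = 0.522 m, so the parallel axis theorem gives I = 0.53769 + (2.3)(0.522)² = 1.1644 kg m².
Total I = 0.68169 + 1.1644 = 1.8461 kg m².

1.85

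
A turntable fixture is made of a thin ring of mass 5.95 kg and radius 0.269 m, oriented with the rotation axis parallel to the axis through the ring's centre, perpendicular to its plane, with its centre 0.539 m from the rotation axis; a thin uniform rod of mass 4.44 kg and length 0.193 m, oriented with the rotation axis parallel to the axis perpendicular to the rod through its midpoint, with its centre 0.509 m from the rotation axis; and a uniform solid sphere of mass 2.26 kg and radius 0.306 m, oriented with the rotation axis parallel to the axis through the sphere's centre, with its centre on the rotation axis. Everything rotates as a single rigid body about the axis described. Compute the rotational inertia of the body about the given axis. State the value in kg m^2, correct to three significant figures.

Thin ring: I_cm = MR² = (5.95)(0.269)² = 0.43055 kg m^2; centre at d = 0.539 m, so the parallel axis theorem gives I = 0.43055 + (5.95)(0.539)² = 2.1591 kg m^2.
Thin rod: I_cm = (1/12)ML² = (1/12)(4.44)(0.193)² = 0.013782 kg m^2; centre at d = 0.509 m, so the parallel axis theorem gives I = 0.013782 + (4.44)(0.509)² = 1.1641 kg m^2.
Solid sphere: I_cm = (2/5)MR² = (2/5)(2.26)(0.306)² = 0.084647 kg m^2; axis through the centre, so I = 0.084647 kg m^2.
Total I = 2.1591 + 1.1641 + 0.084647 = 3.4079 kg m^2.

3.41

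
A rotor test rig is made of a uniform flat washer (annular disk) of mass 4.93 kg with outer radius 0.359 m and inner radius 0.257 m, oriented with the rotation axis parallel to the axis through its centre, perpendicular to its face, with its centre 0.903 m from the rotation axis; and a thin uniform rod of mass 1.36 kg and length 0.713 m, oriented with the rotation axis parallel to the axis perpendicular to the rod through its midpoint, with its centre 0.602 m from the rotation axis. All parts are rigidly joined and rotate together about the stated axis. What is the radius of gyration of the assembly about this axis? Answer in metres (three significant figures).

0.896

Annular disk: I_cm = (1/2)M(R²+r²) = (1/2)(4.93)[(0.359)² + (0.257)²] = 0.4805 kg m^2; centre at d = 0.903 m, so the parallel axis theorem gives I = 0.4805 + (4.93)(0.903)² = 4.5005 kg m^2.
Thin rod: I_cm = (1/12)ML² = (1/12)(1.36)(0.713)² = 0.057615 kg m^2; centre at d = 0.602 m, so the parallel axis theorem gives I = 0.057615 + (1.36)(0.602)² = 0.55048 kg m^2.
Total I = 5.051 kg m^2; total mass M = 6.29 kg.
k = √(I/M) = √(5.051/6.29) = 0.89611 m.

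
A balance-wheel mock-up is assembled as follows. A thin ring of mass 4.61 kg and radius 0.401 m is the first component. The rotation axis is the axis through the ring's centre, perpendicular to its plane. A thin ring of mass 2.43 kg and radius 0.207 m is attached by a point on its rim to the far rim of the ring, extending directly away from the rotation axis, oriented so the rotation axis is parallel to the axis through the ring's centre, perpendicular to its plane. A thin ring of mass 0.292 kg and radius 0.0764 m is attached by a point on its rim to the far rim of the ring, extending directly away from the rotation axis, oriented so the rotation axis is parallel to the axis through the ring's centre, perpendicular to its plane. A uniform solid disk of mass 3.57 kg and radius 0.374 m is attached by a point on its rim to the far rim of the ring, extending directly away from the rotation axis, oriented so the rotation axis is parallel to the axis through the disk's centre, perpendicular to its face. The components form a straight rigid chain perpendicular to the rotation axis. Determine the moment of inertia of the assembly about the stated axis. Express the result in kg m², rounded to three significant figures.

Thin ring: I_cm = MR² = (4.61)(0.401)² = 0.74129 kg m²; axis through the centre, so I = 0.74129 kg m².
Thin ring: I_cm = MR² = (2.43)(0.207)² = 0.10412 kg m²; centre at d = 0.401 + 0.207 = 0.608 m, so I = I_cm + Md² gives I = 0.10412 + (2.43)(0.608)² = 1.0024 kg m².
Thin ring: I_cm = MR² = (0.292)(0.0764)² = 0.0017044 kg m²; centre at d = 0.401 + 0.207 + 0.207 + 0.0764 = 0.8914 m, so I = I_cm + Md² gives I = 0.0017044 + (0.292)(0.8914)² = 0.23373 kg m².
Solid disk: I_cm = (1/2)MR² = (1/2)(3.57)(0.374)² = 0.24968 kg m²; centre at d = 0.401 + 0.207 + 0.207 + 0.0764 + 0.0764 + 0.374 = 1.3418 m, so I = I_cm + Md² gives I = 0.24968 + (3.57)(1.3418)² = 6.6772 kg m².
Total I = 0.74129 + 1.0024 + 0.23373 + 6.6772 = 8.6546 kg m².

8.65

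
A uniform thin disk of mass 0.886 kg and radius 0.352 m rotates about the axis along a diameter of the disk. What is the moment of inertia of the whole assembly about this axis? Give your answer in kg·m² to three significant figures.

I_cm = (1/4)MR² = (1/4)(0.886)(0.352)² = 0.027445 kg·m²; axis through the centre, so I = 0.027445 kg·m².

0.0274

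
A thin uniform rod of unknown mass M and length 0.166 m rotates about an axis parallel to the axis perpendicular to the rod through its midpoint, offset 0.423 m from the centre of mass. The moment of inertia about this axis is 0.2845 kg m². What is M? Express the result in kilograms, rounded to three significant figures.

I = I_cm + Md² = (1/12)ML² + Md² = M·[0.0833333·(0.166)² + (0.423)²] = M·0.18123.
So M = 0.2845 / 0.18123 = 1.5699 kg.

1.57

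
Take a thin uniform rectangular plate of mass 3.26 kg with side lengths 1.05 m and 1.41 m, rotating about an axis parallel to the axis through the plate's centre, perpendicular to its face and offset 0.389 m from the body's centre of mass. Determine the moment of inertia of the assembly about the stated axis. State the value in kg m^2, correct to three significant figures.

I_cm = (1/12)M(a²+b²) = (1/12)(3.26)[(1.05)² + (1.41)²] = 0.83961 kg m^2; centre at d = 0.389 m, so the parallel axis theorem gives I = 0.83961 + (3.26)(0.389)² = 1.3329 kg m^2.

1.33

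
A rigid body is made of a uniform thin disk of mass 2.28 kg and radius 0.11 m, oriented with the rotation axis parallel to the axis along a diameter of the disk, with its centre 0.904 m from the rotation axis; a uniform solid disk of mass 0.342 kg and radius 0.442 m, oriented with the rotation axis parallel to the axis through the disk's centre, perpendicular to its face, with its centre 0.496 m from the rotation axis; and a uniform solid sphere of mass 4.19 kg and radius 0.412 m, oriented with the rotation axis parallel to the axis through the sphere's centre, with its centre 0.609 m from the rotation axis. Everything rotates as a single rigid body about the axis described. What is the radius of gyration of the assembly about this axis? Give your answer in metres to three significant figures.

Thin disk: I_cm = (1/4)MR² = (1/4)(2.28)(0.11)² = 0.006897 kg·m²; centre at d = 0.904 m, so the parallel axis theorem gives I = 0.006897 + (2.28)(0.904)² = 1.8701 kg·m².
Solid disk: I_cm = (1/2)MR² = (1/2)(0.342)(0.442)² = 0.033407 kg·m²; centre at d = 0.496 m, so the parallel axis theorem gives I = 0.033407 + (0.342)(0.496)² = 0.11754 kg·m².
Solid sphere: I_cm = (2/5)MR² = (2/5)(4.19)(0.412)² = 0.28449 kg·m²; centre at d = 0.609 m, so the parallel axis theorem gives I = 0.28449 + (4.19)(0.609)² = 1.8385 kg·m².
Total I = 3.8262 kg·m²; total mass M = 6.812 kg.
k = √(I/M) = √(3.8262/6.812) = 0.74945 m.

0.749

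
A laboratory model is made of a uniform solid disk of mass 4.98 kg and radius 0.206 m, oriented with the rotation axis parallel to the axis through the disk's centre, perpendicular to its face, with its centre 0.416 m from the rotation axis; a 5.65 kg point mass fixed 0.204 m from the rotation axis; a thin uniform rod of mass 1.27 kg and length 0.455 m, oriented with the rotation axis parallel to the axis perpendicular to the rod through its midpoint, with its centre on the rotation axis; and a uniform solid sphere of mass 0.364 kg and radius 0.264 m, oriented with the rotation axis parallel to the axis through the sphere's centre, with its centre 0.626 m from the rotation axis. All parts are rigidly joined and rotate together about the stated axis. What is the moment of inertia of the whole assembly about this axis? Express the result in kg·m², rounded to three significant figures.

1.38

Solid disk: I_cm = (1/2)MR² = (1/2)(4.98)(0.206)² = 0.10567 kg·m²; centre at d = 0.416 m, so the parallel axis theorem gives I = 0.10567 + (4.98)(0.416)² = 0.96748 kg·m².
Point mass: I_cm = 0; centre at d = 0.204 m, so the parallel axis theorem gives I = 0 + (5.65)(0.204)² = 0.23513 kg·m².
Thin rod: I_cm = (1/12)ML² = (1/12)(1.27)(0.455)² = 0.02191 kg·m²; axis through the centre, so I = 0.02191 kg·m².
Solid sphere: I_cm = (2/5)MR² = (2/5)(0.364)(0.264)² = 0.010148 kg·m²; centre at d = 0.626 m, so the parallel axis theorem gives I = 0.010148 + (0.364)(0.626)² = 0.15279 kg·m².
Total I = 0.96748 + 0.23513 + 0.02191 + 0.15279 = 1.3773 kg·m².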